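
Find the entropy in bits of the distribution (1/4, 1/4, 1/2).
1.5000 bits

Shannon entropy is H(X) = -Σ p(x) log p(x).

For P = (1/4, 1/4, 1/2):
H = -1/4 × log_2(1/4) -1/4 × log_2(1/4) -1/2 × log_2(1/2)
H = 1.5000 bits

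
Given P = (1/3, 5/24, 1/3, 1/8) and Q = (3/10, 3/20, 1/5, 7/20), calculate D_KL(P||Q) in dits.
0.0630 dits

KL divergence: D_KL(P||Q) = Σ p(x) log(p(x)/q(x))

Computing term by term:
  x=0: 1/3 × log_10[(1/3)/(3/10)] = 1/3 × 0.0458 = 0.0153
  x=1: 5/24 × log_10[(5/24)/(3/20)] = 5/24 × 0.1427 = 0.0297
  x=2: 1/3 × log_10[(1/3)/(1/5)] = 1/3 × 0.2218 = 0.0739
  x=3: 1/8 × log_10[(1/8)/(7/20)] = 1/8 × -0.4472 = -0.0559

D_KL(P||Q) = 0.0630 dits

Note: KL divergence is always non-negative and equals 0 iff P = Q.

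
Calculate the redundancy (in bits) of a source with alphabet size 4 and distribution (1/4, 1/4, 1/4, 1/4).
0.0000 bits

Redundancy measures how far a source is from maximum entropy:
R = H_max - H(X)

Maximum entropy for 4 symbols: H_max = log_2(4) = 2.0000 bits
Actual entropy: H(X) = 2.0000 bits
Redundancy: R = 2.0000 - 2.0000 = 0.0000 bits

This redundancy represents potential for compression: the source could be compressed by 0.0000 bits per symbol.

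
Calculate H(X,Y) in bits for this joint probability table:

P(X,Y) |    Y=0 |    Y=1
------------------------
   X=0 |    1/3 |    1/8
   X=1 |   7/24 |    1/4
1.9218 bits

Joint entropy is H(X,Y) = -Σ_{x,y} p(x,y) log p(x,y).

Summing over all non-zero entries:
H(X,Y) = -[1/3·log_2(1/3) + 1/8·log_2(1/8) + 7/24·log_2(7/24) + 1/4·log_2(1/4)]
H(X,Y) = 1.9218 bits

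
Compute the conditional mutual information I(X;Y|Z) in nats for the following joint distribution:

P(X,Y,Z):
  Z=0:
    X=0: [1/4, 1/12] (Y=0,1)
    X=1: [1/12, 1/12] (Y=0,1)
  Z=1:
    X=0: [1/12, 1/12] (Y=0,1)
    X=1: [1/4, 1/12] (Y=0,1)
0.0306 nats

Conditional mutual information: I(X;Y|Z) = H(X|Z) + H(Y|Z) - H(X,Y|Z)

H(Z) = 0.6931
H(X,Z) = 1.3297 → H(X|Z) = 0.6365
H(Y,Z) = 1.3297 → H(Y|Z) = 0.6365
H(X,Y,Z) = 1.9356 → H(X,Y|Z) = 1.2425

I(X;Y|Z) = 0.6365 + 0.6365 - 1.2425 = 0.0306 nats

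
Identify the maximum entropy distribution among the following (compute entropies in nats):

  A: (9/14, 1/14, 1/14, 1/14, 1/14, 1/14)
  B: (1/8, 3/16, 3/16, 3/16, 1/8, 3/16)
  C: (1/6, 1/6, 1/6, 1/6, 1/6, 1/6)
C

For a discrete distribution over n outcomes, entropy is maximized by the uniform distribution.

Computing entropies:
H(A) = 1.2266 nats
H(B) = 1.7753 nats
H(C) = 1.7918 nats

The uniform distribution (where all probabilities equal 1/6) achieves the maximum entropy of log_e(6) = 1.7918 nats.

Distribution C has the highest entropy.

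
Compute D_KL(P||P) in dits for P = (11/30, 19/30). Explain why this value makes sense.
0.0000 dits

KL divergence satisfies the Gibbs inequality: D_KL(P||Q) ≥ 0 for all distributions P, Q.

D_KL(P||Q) = Σ p(x) log(p(x)/q(x))
Each term is p(x) × log_10(p(x)/p(x)) = p(x) × log_10(1) = 0, so the sum is 0.
D_KL(P||Q) = 0.0000 dits

When P = Q, the KL divergence is exactly 0, as there is no 'divergence' between identical distributions.

This non-negativity is a fundamental property: relative entropy cannot be negative because it measures how different Q is from P.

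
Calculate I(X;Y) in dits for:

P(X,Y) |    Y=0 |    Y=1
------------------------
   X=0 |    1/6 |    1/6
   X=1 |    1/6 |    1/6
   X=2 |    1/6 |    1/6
0.0000 dits

Mutual information: I(X;Y) = H(X) + H(Y) - H(X,Y)

Marginals:
P(X) = (1/3, 1/3, 1/3), H(X) = 0.4771 dits
P(Y) = (1/2, 1/2), H(Y) = 0.3010 dits

Joint entropy: H(X,Y) = 0.7782 dits

I(X;Y) = 0.4771 + 0.3010 - 0.7782 = 0.0000 dits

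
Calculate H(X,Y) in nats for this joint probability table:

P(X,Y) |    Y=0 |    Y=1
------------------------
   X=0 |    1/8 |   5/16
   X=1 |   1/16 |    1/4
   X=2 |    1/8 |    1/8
1.6631 nats

Joint entropy is H(X,Y) = -Σ_{x,y} p(x,y) log p(x,y).

Summing over all non-zero entries:
H(X,Y) = -[1/8·log_e(1/8) + 5/16·log_e(5/16) + 1/16·log_e(1/16) + 1/4·log_e(1/4) + 1/8·log_e(1/8) + 1/8·log_e(1/8)]
H(X,Y) = 1.6631 nats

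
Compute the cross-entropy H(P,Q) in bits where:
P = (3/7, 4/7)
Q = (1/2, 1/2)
1.0000 bits

Cross-entropy: H(P,Q) = -Σ p(x) log q(x)

Alternatively: H(P,Q) = H(P) + D_KL(P||Q)
H(P) = 0.9852 bits
D_KL(P||Q) = 0.0148 bits

H(P,Q) = 0.9852 + 0.0148 = 1.0000 bits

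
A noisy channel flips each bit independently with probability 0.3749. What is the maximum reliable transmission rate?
0.0456 bits

For a binary symmetric channel (BSC) with error probability p:
Capacity C = 1 - H(p) bits per symbol

where H(p) = -p log₂(p) - (1-p) log₂(1-p) is the binary entropy function.

H(0.3749) = 0.9544 bits
C = 1 - 0.9544 = 0.0456 bits per symbol

This means we can reliably transmit up to 0.0456 bits of information per channel use.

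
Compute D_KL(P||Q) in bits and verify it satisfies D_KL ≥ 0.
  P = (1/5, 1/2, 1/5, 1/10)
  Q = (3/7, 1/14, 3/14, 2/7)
1.0124 bits

KL divergence satisfies the Gibbs inequality: D_KL(P||Q) ≥ 0 for all distributions P, Q.

D_KL(P||Q) = Σ p(x) log(p(x)/q(x))
Term by term:
  x=0: 1/5 × log_2[(1/5)/(3/7)] = -0.2199
  x=1: 1/2 × log_2[(1/2)/(1/14)] = 1.4037
  x=2: 1/5 × log_2[(1/5)/(3/14)] = -0.0199
  x=3: 1/10 × log_2[(1/10)/(2/7)] = -0.1515
D_KL(P||Q) = 1.0124 bits

D_KL(P||Q) = 1.0124 ≥ 0 ✓

This non-negativity is a fundamental property: relative entropy cannot be negative because it measures how different Q is from P.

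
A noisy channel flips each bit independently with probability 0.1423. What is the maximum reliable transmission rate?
0.4098 bits

For a binary symmetric channel (BSC) with error probability p:
Capacity C = 1 - H(p) bits per symbol

where H(p) = -p log₂(p) - (1-p) log₂(1-p) is the binary entropy function.

H(0.1423) = 0.5902 bits
C = 1 - 0.5902 = 0.4098 bits per symbol

This means we can reliably transmit up to 0.4098 bits of information per channel use.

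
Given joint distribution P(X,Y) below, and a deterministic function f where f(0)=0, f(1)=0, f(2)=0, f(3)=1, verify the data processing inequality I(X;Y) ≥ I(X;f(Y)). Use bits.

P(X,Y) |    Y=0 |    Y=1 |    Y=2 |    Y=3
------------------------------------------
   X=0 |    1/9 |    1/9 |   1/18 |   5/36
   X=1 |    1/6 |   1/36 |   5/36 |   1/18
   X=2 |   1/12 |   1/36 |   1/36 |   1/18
I(X;Y) = 0.1083, I(X;f(Y)) = 0.0307, inequality holds: 0.1083 ≥ 0.0307

Data Processing Inequality: For any Markov chain X → Y → Z, we have I(X;Y) ≥ I(X;Z).

Here Z = f(Y) is a deterministic function of Y, forming X → Y → Z.

Original I(X;Y) = 0.1083 bits

After applying f:
P(X,Z) where Z=f(Y):
- P(X,Z=0) = P(X,Y=0) + P(X,Y=1) + P(X,Y=2)
- P(X,Z=1) = P(X,Y=3)

I(X;Z) = I(X;f(Y)) = 0.0307 bits

Verification: 0.1083 ≥ 0.0307 ✓

Information cannot be created by processing; the function f can only lose information about X.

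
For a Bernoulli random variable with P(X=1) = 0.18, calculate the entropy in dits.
0.2047 dits

The binary entropy function is:
H(p) = -p log(p) - (1-p) log(1-p)

H(0.18) = -0.18 × log_10(0.18) - 0.82 × log_10(0.82)
H(0.18) = 0.2047 dits

Note: Binary entropy is maximized at p=0.5 (H=1 bit) and minimized at p=0 or p=1 (H=0).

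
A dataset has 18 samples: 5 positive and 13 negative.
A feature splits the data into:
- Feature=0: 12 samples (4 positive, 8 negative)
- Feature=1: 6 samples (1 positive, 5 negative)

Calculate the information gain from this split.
0.0235 bits

Information Gain = H(Y) - H(Y|Feature)

Before split:
P(positive) = 5/18 = 0.2778
H(Y) = 0.8524 bits

After split:
Feature=0: H = 0.9183 bits (weight = 12/18)
Feature=1: H = 0.6500 bits (weight = 6/18)
H(Y|Feature) = (12/18)×0.9183 + (6/18)×0.6500 = 0.8289 bits

Information Gain = 0.8524 - 0.8289 = 0.0235 bits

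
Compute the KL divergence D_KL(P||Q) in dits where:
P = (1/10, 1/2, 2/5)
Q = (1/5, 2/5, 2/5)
0.0184 dits

KL divergence: D_KL(P||Q) = Σ p(x) log(p(x)/q(x))

Computing term by term:
  x=0: 1/10 × log_10[(1/10)/(1/5)] = 1/10 × -0.3010 = -0.0301
  x=1: 1/2 × log_10[(1/2)/(2/5)] = 1/2 × 0.0969 = 0.0485
  x=2: 2/5 × log_10[(2/5)/(2/5)] = 2/5 × 0.0000 = 0.0000

D_KL(P||Q) = 0.0184 dits

Note: KL divergence is always non-negative and equals 0 iff P = Q.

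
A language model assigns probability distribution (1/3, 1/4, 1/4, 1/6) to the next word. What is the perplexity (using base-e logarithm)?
3.8883

Perplexity is e^H (or exp(H) for natural log).

First, H = -Σ p log p = 1.3580 nats
Perplexity = e^1.3580 = 3.8883

Interpretation: The model's uncertainty is equivalent to choosing uniformly among 3.9 options.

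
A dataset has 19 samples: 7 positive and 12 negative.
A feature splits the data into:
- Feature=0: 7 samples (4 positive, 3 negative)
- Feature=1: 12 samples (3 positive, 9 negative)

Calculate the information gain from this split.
0.0741 bits

Information Gain = H(Y) - H(Y|Feature)

Before split:
P(positive) = 7/19 = 0.3684
H(Y) = 0.9495 bits

After split:
Feature=0: H = 0.9852 bits (weight = 7/19)
Feature=1: H = 0.8113 bits (weight = 12/19)
H(Y|Feature) = (7/19)×0.9852 + (12/19)×0.8113 = 0.8754 bits

Information Gain = 0.9495 - 0.8754 = 0.0741 bits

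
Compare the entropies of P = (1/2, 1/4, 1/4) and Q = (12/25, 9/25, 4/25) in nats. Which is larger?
P

Computing entropies in nats:
H(P) = 1.0397
H(Q) = 1.0133

Distribution P has higher entropy.

Intuition: The distribution closer to uniform (more spread out) has higher entropy.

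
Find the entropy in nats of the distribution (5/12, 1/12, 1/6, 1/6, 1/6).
1.4677 nats

Shannon entropy is H(X) = -Σ p(x) log p(x).

For P = (5/12, 1/12, 1/6, 1/6, 1/6):
H = -5/12 × log_e(5/12) -1/12 × log_e(1/12) -1/6 × log_e(1/6) -1/6 × log_e(1/6) -1/6 × log_e(1/6)
H = 1.4677 nats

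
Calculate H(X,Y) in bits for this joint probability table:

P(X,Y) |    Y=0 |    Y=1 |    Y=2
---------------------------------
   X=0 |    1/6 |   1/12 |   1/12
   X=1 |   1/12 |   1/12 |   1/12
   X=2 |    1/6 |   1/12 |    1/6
3.0850 bits

Joint entropy is H(X,Y) = -Σ_{x,y} p(x,y) log p(x,y).

Summing over all non-zero entries:
H(X,Y) = -[1/6·log_2(1/6) + 1/12·log_2(1/12) + 1/12·log_2(1/12) + 1/12·log_2(1/12) + 1/12·log_2(1/12) + 1/12·log_2(1/12) + 1/6·log_2(1/6) + 1/12·log_2(1/12) + 1/6·log_2(1/6)]
H(X,Y) = 3.0850 bits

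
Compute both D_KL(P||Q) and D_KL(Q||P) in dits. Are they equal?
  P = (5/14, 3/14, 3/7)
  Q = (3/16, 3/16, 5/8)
D_KL(P||Q) = 0.0421, D_KL(Q||P) = 0.0391

KL divergence is not symmetric: D_KL(P||Q) ≠ D_KL(Q||P) in general.

D_KL(P||Q) = 0.0421 dits
D_KL(Q||P) = 0.0391 dits

No, they are not equal!

This asymmetry is why KL divergence is not a true distance metric.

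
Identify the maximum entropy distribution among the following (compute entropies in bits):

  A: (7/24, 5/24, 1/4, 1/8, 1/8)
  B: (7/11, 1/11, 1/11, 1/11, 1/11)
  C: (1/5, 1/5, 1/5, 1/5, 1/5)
C

For a discrete distribution over n outcomes, entropy is maximized by the uniform distribution.

Computing entropies:
H(A) = 2.2399 bits
H(B) = 1.6729 bits
H(C) = 2.3219 bits

The uniform distribution (where all probabilities equal 1/5) achieves the maximum entropy of log_2(5) = 2.3219 bits.

Distribution C has the highest entropy.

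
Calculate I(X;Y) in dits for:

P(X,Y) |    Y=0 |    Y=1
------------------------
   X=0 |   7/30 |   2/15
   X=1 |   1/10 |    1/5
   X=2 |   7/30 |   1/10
0.0214 dits

Mutual information: I(X;Y) = H(X) + H(Y) - H(X,Y)

Marginals:
P(X) = (11/30, 3/10, 1/3), H(X) = 0.4757 dits
P(Y) = (17/30, 13/30), H(Y) = 0.2972 dits

Joint entropy: H(X,Y) = 0.7514 dits

I(X;Y) = 0.4757 + 0.2972 - 0.7514 = 0.0214 dits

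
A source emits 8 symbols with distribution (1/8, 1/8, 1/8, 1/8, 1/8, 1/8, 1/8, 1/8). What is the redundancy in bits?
0.0000 bits

Redundancy measures how far a source is from maximum entropy:
R = H_max - H(X)

Maximum entropy for 8 symbols: H_max = log_2(8) = 3.0000 bits
Actual entropy: H(X) = 3.0000 bits
Redundancy: R = 3.0000 - 3.0000 = 0.0000 bits

This redundancy represents potential for compression: the source could be compressed by 0.0000 bits per symbol.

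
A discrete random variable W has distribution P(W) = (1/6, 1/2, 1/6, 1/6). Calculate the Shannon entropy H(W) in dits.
0.5396 dits

Shannon entropy is H(X) = -Σ p(x) log p(x).

For P = (1/6, 1/2, 1/6, 1/6):
H = -1/6 × log_10(1/6) -1/2 × log_10(1/2) -1/6 × log_10(1/6) -1/6 × log_10(1/6)
H = 0.5396 dits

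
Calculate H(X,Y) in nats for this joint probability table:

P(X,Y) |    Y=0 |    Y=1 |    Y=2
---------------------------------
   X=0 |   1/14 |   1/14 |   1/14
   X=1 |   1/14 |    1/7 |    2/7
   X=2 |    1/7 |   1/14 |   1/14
2.0449 nats

Joint entropy is H(X,Y) = -Σ_{x,y} p(x,y) log p(x,y).

Summing over all non-zero entries:
H(X,Y) = -[1/14·log_e(1/14) + 1/14·log_e(1/14) + 1/14·log_e(1/14) + 1/14·log_e(1/14) + 1/7·log_e(1/7) + 2/7·log_e(2/7) + 1/7·log_e(1/7) + 1/14·log_e(1/14) + 1/14·log_e(1/14)]
H(X,Y) = 2.0449 nats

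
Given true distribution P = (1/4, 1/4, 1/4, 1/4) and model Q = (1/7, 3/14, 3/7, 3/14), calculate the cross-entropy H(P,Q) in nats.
1.4685 nats

Cross-entropy: H(P,Q) = -Σ p(x) log q(x)

Alternatively: H(P,Q) = H(P) + D_KL(P||Q)
H(P) = 1.3863 nats
D_KL(P||Q) = 0.0822 nats

H(P,Q) = 1.3863 + 0.0822 = 1.4685 nats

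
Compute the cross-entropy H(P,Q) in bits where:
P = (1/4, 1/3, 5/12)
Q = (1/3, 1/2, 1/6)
1.8066 bits

Cross-entropy: H(P,Q) = -Σ p(x) log q(x)

Alternatively: H(P,Q) = H(P) + D_KL(P||Q)
H(P) = 1.5546 bits
D_KL(P||Q) = 0.2521 bits

H(P,Q) = 1.5546 + 0.2521 = 1.8066 bits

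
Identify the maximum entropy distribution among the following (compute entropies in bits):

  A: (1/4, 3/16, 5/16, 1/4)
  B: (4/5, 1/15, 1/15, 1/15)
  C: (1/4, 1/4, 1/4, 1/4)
C

For a discrete distribution over n outcomes, entropy is maximized by the uniform distribution.

Computing entropies:
H(A) = 1.9772 bits
H(B) = 1.0389 bits
H(C) = 2.0000 bits

The uniform distribution (where all probabilities equal 1/4) achieves the maximum entropy of log_2(4) = 2.0000 bits.

Distribution C has the highest entropy.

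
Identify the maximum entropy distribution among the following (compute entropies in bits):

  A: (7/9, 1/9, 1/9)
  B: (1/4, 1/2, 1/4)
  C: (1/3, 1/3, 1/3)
C

For a discrete distribution over n outcomes, entropy is maximized by the uniform distribution.

Computing entropies:
H(A) = 0.9864 bits
H(B) = 1.5000 bits
H(C) = 1.5850 bits

The uniform distribution (where all probabilities equal 1/3) achieves the maximum entropy of log_2(3) = 1.5850 bits.

Distribution C has the highest entropy.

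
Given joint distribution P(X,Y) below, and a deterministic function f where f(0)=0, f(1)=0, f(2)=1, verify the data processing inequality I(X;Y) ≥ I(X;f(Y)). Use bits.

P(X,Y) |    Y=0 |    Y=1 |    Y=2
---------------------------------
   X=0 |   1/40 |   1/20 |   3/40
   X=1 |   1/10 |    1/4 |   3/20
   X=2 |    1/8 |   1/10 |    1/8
I(X;Y) = 0.0452, I(X;f(Y)) = 0.0143, inequality holds: 0.0452 ≥ 0.0143

Data Processing Inequality: For any Markov chain X → Y → Z, we have I(X;Y) ≥ I(X;Z).

Here Z = f(Y) is a deterministic function of Y, forming X → Y → Z.

Original I(X;Y) = 0.0452 bits

After applying f:
P(X,Z) where Z=f(Y):
- P(X,Z=0) = P(X,Y=0) + P(X,Y=1)
- P(X,Z=1) = P(X,Y=2)

I(X;Z) = I(X;f(Y)) = 0.0143 bits

Verification: 0.0452 ≥ 0.0143 ✓

Information cannot be created by processing; the function f can only lose information about X.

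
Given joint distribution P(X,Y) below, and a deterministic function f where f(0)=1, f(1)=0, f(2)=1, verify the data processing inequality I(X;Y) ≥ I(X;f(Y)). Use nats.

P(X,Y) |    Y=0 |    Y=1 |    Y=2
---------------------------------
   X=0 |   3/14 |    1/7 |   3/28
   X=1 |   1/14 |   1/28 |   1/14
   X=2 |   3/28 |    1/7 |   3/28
I(X;Y) = 0.0214, I(X;f(Y)) = 0.0116, inequality holds: 0.0214 ≥ 0.0116

Data Processing Inequality: For any Markov chain X → Y → Z, we have I(X;Y) ≥ I(X;Z).

Here Z = f(Y) is a deterministic function of Y, forming X → Y → Z.

Original I(X;Y) = 0.0214 nats

After applying f:
P(X,Z) where Z=f(Y):
- P(X,Z=0) = P(X,Y=1)
- P(X,Z=1) = P(X,Y=0) + P(X,Y=2)

I(X;Z) = I(X;f(Y)) = 0.0116 nats

Verification: 0.0214 ≥ 0.0116 ✓

Information cannot be created by processing; the function f can only lose information about X.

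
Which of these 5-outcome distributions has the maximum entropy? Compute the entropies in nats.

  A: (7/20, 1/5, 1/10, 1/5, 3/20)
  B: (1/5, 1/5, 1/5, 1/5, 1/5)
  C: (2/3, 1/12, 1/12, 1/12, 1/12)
B

For a discrete distribution over n outcomes, entropy is maximized by the uniform distribution.

Computing entropies:
H(A) = 1.5260 nats
H(B) = 1.6094 nats
H(C) = 1.0986 nats

The uniform distribution (where all probabilities equal 1/5) achieves the maximum entropy of log_e(5) = 1.6094 nats.

Distribution B has the highest entropy.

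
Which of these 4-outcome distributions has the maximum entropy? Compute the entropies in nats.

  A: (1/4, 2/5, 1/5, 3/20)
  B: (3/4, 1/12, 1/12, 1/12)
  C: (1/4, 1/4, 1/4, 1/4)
C

For a discrete distribution over n outcomes, entropy is maximized by the uniform distribution.

Computing entropies:
H(A) = 1.3195 nats
H(B) = 0.8370 nats
H(C) = 1.3863 nats

The uniform distribution (where all probabilities equal 1/4) achieves the maximum entropy of log_e(4) = 1.3863 nats.

Distribution C has the highest entropy.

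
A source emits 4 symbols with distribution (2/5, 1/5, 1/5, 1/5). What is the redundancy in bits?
0.0781 bits

Redundancy measures how far a source is from maximum entropy:
R = H_max - H(X)

Maximum entropy for 4 symbols: H_max = log_2(4) = 2.0000 bits
Actual entropy: H(X) = 1.9219 bits
Redundancy: R = 2.0000 - 1.9219 = 0.0781 bits

This redundancy represents potential for compression: the source could be compressed by 0.0781 bits per symbol.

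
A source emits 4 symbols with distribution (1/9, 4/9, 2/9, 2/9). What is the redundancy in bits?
0.1634 bits

Redundancy measures how far a source is from maximum entropy:
R = H_max - H(X)

Maximum entropy for 4 symbols: H_max = log_2(4) = 2.0000 bits
Actual entropy: H(X) = 1.8366 bits
Redundancy: R = 2.0000 - 1.8366 = 0.1634 bits

This redundancy represents potential for compression: the source could be compressed by 0.1634 bits per symbol.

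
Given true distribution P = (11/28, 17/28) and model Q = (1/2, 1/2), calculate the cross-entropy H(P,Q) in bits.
1.0000 bits

Cross-entropy: H(P,Q) = -Σ p(x) log q(x)

Alternatively: H(P,Q) = H(P) + D_KL(P||Q)
H(P) = 0.9666 bits
D_KL(P||Q) = 0.0334 bits

H(P,Q) = 0.9666 + 0.0334 = 1.0000 bits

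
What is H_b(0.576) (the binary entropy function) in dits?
0.2960 dits

The binary entropy function is:
H(p) = -p log(p) - (1-p) log(1-p)

H(0.576) = -0.576 × log_10(0.576) - 0.424 × log_10(0.424)
H(0.576) = 0.2960 dits

Note: Binary entropy is maximized at p=0.5 (H=1 bit) and minimized at p=0 or p=1 (H=0).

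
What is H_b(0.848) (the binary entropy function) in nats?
0.4262 nats

The binary entropy function is:
H(p) = -p log(p) - (1-p) log(1-p)

H(0.848) = -0.848 × log_e(0.848) - 0.152 × log_e(0.152)
H(0.848) = 0.4262 nats

Note: Binary entropy is maximized at p=0.5 (H=1 bit) and minimized at p=0 or p=1 (H=0).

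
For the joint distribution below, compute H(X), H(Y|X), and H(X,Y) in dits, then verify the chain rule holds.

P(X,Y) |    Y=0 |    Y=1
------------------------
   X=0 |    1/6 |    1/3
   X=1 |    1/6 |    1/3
H(X,Y) = 0.5775, H(X) = 0.3010, H(Y|X) = 0.2764 (all in dits)

Chain rule: H(X,Y) = H(X) + H(Y|X)

Left side — joint entropy directly:
H(X,Y) = -Σ p(x,y) log p(x,y) = 0.5775 dits

Right side — compute H(Y|X) from the conditional distributions:
P(X) = (1/2, 1/2), so H(X) = 0.3010 dits
H(Y|X) = Σ_x P(X=x) · H(Y|X=x):
  P(Y|X=0) = (1/3, 2/3), H(Y|X=0) = 0.2764, weight P(X=0) = 1/2
  P(Y|X=1) = (1/3, 2/3), H(Y|X=1) = 0.2764, weight P(X=1) = 1/2
H(Y|X) = 0.2764 dits

H(X) + H(Y|X) = 0.3010 + 0.2764 = 0.5775 dits

Both sides equal 0.5775 dits. ✓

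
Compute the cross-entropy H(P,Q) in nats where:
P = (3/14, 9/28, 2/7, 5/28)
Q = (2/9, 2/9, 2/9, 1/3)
1.4317 nats

Cross-entropy: H(P,Q) = -Σ p(x) log q(x)

Alternatively: H(P,Q) = H(P) + D_KL(P||Q)
H(P) = 1.3605 nats
D_KL(P||Q) = 0.0712 nats

H(P,Q) = 1.3605 + 0.0712 = 1.4317 nats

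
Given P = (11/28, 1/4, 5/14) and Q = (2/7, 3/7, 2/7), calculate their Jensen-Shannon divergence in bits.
0.0261 bits

Jensen-Shannon divergence is:
JSD(P||Q) = 0.5 × D_KL(P||M) + 0.5 × D_KL(Q||M)
where M = 0.5 × (P + Q) is the mixture distribution.

M = 0.5 × (11/28, 1/4, 5/14) + 0.5 × (2/7, 3/7, 2/7) = (0.339286, 0.339286, 9/28)

D_KL(P||M) = 0.0272 bits
D_KL(Q||M) = 0.0251 bits

JSD(P||Q) = 0.5 × 0.0272 + 0.5 × 0.0251 = 0.0261 bits

Unlike KL divergence, JSD is symmetric and bounded: 0 ≤ JSD ≤ log(2).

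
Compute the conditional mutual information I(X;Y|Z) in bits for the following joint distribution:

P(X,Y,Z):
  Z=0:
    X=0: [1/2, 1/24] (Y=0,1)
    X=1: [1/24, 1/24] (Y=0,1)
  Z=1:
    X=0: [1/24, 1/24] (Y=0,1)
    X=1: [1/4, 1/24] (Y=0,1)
0.0895 bits

Conditional mutual information: I(X;Y|Z) = H(X|Z) + H(Y|Z) - H(X,Y|Z)

H(Z) = 0.9544
H(X,Z) = 1.5951 → H(X|Z) = 0.6406
H(Y,Z) = 1.5951 → H(Y|Z) = 0.6406
H(X,Y,Z) = 2.1462 → H(X,Y|Z) = 1.1918

I(X;Y|Z) = 0.6406 + 0.6406 - 1.1918 = 0.0895 bits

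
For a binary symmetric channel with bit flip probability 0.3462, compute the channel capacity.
0.0694 bits

For a binary symmetric channel (BSC) with error probability p:
Capacity C = 1 - H(p) bits per symbol

where H(p) = -p log₂(p) - (1-p) log₂(1-p) is the binary entropy function.

H(0.3462) = 0.9306 bits
C = 1 - 0.9306 = 0.0694 bits per symbol

This means we can reliably transmit up to 0.0694 bits of information per channel use.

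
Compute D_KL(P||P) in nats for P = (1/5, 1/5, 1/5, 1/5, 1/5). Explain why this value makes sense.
0.0000 nats

KL divergence satisfies the Gibbs inequality: D_KL(P||Q) ≥ 0 for all distributions P, Q.

D_KL(P||Q) = Σ p(x) log(p(x)/q(x))
Each term is p(x) × log_e(p(x)/p(x)) = p(x) × log_e(1) = 0, so the sum is 0.
D_KL(P||Q) = 0.0000 nats

When P = Q, the KL divergence is exactly 0, as there is no 'divergence' between identical distributions.

This non-negativity is a fundamental property: relative entropy cannot be negative because it measures how different Q is from P.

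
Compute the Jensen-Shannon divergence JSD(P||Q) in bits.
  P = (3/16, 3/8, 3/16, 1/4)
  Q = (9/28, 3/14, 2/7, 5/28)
0.0406 bits

Jensen-Shannon divergence is:
JSD(P||Q) = 0.5 × D_KL(P||M) + 0.5 × D_KL(Q||M)
where M = 0.5 × (P + Q) is the mixture distribution.

M = 0.5 × (3/16, 3/8, 3/16, 1/4) + 0.5 × (9/28, 3/14, 2/7, 5/28) = (0.254464, 0.294643, 0.236607, 3/14)

D_KL(P||M) = 0.0405 bits
D_KL(Q||M) = 0.0406 bits

JSD(P||Q) = 0.5 × 0.0405 + 0.5 × 0.0406 = 0.0406 bits

Unlike KL divergence, JSD is symmetric and bounded: 0 ≤ JSD ≤ log(2).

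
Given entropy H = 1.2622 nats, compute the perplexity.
3.5332

Perplexity is e^H (or exp(H) for natural log).

H = 1.2622 nats
Perplexity = e^1.2622 = 3.5332

Interpretation: The model's uncertainty is equivalent to choosing uniformly among 3.5 options.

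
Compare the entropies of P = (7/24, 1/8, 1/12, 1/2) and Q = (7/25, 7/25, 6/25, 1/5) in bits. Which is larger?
Q

Computing entropies in bits:
H(P) = 1.6922
H(Q) = 1.9870

Distribution Q has higher entropy.

Intuition: The distribution closer to uniform (more spread out) has higher entropy.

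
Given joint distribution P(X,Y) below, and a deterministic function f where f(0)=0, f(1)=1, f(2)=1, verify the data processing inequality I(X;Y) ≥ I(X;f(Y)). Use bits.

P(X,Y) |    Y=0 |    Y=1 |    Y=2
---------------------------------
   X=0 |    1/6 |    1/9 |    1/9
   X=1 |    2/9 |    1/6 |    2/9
I(X;Y) = 0.0051, I(X;f(Y)) = 0.0030, inequality holds: 0.0051 ≥ 0.0030

Data Processing Inequality: For any Markov chain X → Y → Z, we have I(X;Y) ≥ I(X;Z).

Here Z = f(Y) is a deterministic function of Y, forming X → Y → Z.

Original I(X;Y) = 0.0051 bits

After applying f:
P(X,Z) where Z=f(Y):
- P(X,Z=0) = P(X,Y=0)
- P(X,Z=1) = P(X,Y=1) + P(X,Y=2)

I(X;Z) = I(X;f(Y)) = 0.0030 bits

Verification: 0.0051 ≥ 0.0030 ✓

Information cannot be created by processing; the function f can only lose information about X.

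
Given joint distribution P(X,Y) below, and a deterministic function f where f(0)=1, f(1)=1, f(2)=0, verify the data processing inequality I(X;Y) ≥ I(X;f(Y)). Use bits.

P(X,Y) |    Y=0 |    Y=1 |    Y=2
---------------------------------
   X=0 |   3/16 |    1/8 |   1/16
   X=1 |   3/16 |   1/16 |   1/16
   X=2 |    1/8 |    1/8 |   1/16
I(X;Y) = 0.0260, I(X;f(Y)) = 0.0012, inequality holds: 0.0260 ≥ 0.0012

Data Processing Inequality: For any Markov chain X → Y → Z, we have I(X;Y) ≥ I(X;Z).

Here Z = f(Y) is a deterministic function of Y, forming X → Y → Z.

Original I(X;Y) = 0.0260 bits

After applying f:
P(X,Z) where Z=f(Y):
- P(X,Z=0) = P(X,Y=2)
- P(X,Z=1) = P(X,Y=0) + P(X,Y=1)

I(X;Z) = I(X;f(Y)) = 0.0012 bits

Verification: 0.0260 ≥ 0.0012 ✓

Information cannot be created by processing; the function f can only lose information about X.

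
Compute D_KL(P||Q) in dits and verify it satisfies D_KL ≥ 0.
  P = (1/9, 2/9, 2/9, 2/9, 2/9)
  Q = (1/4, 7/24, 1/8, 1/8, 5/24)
0.0519 dits

KL divergence satisfies the Gibbs inequality: D_KL(P||Q) ≥ 0 for all distributions P, Q.

D_KL(P||Q) = Σ p(x) log(p(x)/q(x))
Term by term:
  x=0: 1/9 × log_10[(1/9)/(1/4)] = -0.0391
  x=1: 2/9 × log_10[(2/9)/(7/24)] = -0.0262
  x=2: 2/9 × log_10[(2/9)/(1/8)] = 0.0555
  x=3: 2/9 × log_10[(2/9)/(1/8)] = 0.0555
  x=4: 2/9 × log_10[(2/9)/(5/24)] = 0.0062
D_KL(P||Q) = 0.0519 dits

D_KL(P||Q) = 0.0519 ≥ 0 ✓

This non-negativity is a fundamental property: relative entropy cannot be negative because it measures how different Q is from P.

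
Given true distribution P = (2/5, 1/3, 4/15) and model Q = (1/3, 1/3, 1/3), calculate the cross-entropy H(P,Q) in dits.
0.4771 dits

Cross-entropy: H(P,Q) = -Σ p(x) log q(x)

Alternatively: H(P,Q) = H(P) + D_KL(P||Q)
H(P) = 0.4713 dits
D_KL(P||Q) = 0.0058 dits

H(P,Q) = 0.4713 + 0.0058 = 0.4771 dits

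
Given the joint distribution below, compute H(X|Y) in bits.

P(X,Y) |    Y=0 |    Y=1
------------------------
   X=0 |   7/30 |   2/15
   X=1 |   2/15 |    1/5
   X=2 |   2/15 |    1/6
1.5479 bits

Using the chain rule: H(X|Y) = H(X,Y) - H(Y)

First, compute H(X,Y) = 2.5479 bits

Marginal P(Y) = (1/2, 1/2)
H(Y) = 1.0000 bits

H(X|Y) = H(X,Y) - H(Y) = 2.5479 - 1.0000 = 1.5479 bits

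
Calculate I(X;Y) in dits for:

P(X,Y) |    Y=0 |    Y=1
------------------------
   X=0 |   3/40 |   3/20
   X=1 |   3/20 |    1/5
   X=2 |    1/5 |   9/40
0.0025 dits

Mutual information: I(X;Y) = H(X) + H(Y) - H(X,Y)

Marginals:
P(X) = (9/40, 7/20, 17/40), H(X) = 0.4633 dits
P(Y) = (17/40, 23/40), H(Y) = 0.2961 dits

Joint entropy: H(X,Y) = 0.7569 dits

I(X;Y) = 0.4633 + 0.2961 - 0.7569 = 0.0025 dits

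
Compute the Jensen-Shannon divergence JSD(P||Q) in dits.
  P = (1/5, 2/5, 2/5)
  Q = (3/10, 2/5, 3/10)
0.0037 dits

Jensen-Shannon divergence is:
JSD(P||Q) = 0.5 × D_KL(P||M) + 0.5 × D_KL(Q||M)
where M = 0.5 × (P + Q) is the mixture distribution.

M = 0.5 × (1/5, 2/5, 2/5) + 0.5 × (3/10, 2/5, 3/10) = (1/4, 2/5, 7/20)

D_KL(P||M) = 0.0038 dits
D_KL(Q||M) = 0.0037 dits

JSD(P||Q) = 0.5 × 0.0038 + 0.5 × 0.0037 = 0.0037 dits

Unlike KL divergence, JSD is symmetric and bounded: 0 ≤ JSD ≤ log(2).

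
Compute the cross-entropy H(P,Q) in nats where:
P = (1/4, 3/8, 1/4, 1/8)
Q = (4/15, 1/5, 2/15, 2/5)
1.5522 nats

Cross-entropy: H(P,Q) = -Σ p(x) log q(x)

Alternatively: H(P,Q) = H(P) + D_KL(P||Q)
H(P) = 1.3209 nats
D_KL(P||Q) = 0.2314 nats

H(P,Q) = 1.3209 + 0.2314 = 1.5522 nats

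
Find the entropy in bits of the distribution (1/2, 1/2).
1.0000 bits

Shannon entropy is H(X) = -Σ p(x) log p(x).

For P = (1/2, 1/2):
H = -1/2 × log_2(1/2) -1/2 × log_2(1/2)
H = 1.0000 bits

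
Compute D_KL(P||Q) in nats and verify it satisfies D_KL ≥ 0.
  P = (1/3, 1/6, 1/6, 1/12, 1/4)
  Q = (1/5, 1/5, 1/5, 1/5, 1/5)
0.0923 nats

KL divergence satisfies the Gibbs inequality: D_KL(P||Q) ≥ 0 for all distributions P, Q.

D_KL(P||Q) = Σ p(x) log(p(x)/q(x))
Term by term:
  x=0: 1/3 × log_e[(1/3)/(1/5)] = 0.1703
  x=1: 1/6 × log_e[(1/6)/(1/5)] = -0.0304
  x=2: 1/6 × log_e[(1/6)/(1/5)] = -0.0304
  x=3: 1/12 × log_e[(1/12)/(1/5)] = -0.0730
  x=4: 1/4 × log_e[(1/4)/(1/5)] = 0.0558
D_KL(P||Q) = 0.0923 nats

D_KL(P||Q) = 0.0923 ≥ 0 ✓

This non-negativity is a fundamental property: relative entropy cannot be negative because it measures how different Q is from P.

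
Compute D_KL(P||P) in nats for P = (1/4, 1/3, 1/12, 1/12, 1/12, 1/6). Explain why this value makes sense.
0.0000 nats

KL divergence satisfies the Gibbs inequality: D_KL(P||Q) ≥ 0 for all distributions P, Q.

D_KL(P||Q) = Σ p(x) log(p(x)/q(x))
Each term is p(x) × log_e(p(x)/p(x)) = p(x) × log_e(1) = 0, so the sum is 0.
D_KL(P||Q) = 0.0000 nats

When P = Q, the KL divergence is exactly 0, as there is no 'divergence' between identical distributions.

This non-negativity is a fundamental property: relative entropy cannot be negative because it measures how different Q is from P.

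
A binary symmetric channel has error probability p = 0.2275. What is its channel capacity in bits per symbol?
0.2264 bits

For a binary symmetric channel (BSC) with error probability p:
Capacity C = 1 - H(p) bits per symbol

where H(p) = -p log₂(p) - (1-p) log₂(1-p) is the binary entropy function.

H(0.2275) = 0.7736 bits
C = 1 - 0.7736 = 0.2264 bits per symbol

This means we can reliably transmit up to 0.2264 bits of information per channel use.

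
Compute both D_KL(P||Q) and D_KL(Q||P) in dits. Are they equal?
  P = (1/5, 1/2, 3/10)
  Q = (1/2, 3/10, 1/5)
D_KL(P||Q) = 0.0842, D_KL(Q||P) = 0.0972

KL divergence is not symmetric: D_KL(P||Q) ≠ D_KL(Q||P) in general.

D_KL(P||Q) = 0.0842 dits
D_KL(Q||P) = 0.0972 dits

No, they are not equal!

This asymmetry is why KL divergence is not a true distance metric.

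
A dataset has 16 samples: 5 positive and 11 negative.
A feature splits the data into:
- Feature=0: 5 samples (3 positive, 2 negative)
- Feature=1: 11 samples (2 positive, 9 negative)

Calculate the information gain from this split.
0.1223 bits

Information Gain = H(Y) - H(Y|Feature)

Before split:
P(positive) = 5/16 = 0.3125
H(Y) = 0.8960 bits

After split:
Feature=0: H = 0.9710 bits (weight = 5/16)
Feature=1: H = 0.6840 bits (weight = 11/16)
H(Y|Feature) = (5/16)×0.9710 + (11/16)×0.6840 = 0.7737 bits

Information Gain = 0.8960 - 0.7737 = 0.1223 bits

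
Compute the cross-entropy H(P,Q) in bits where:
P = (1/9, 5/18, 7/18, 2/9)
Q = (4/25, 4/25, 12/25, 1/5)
1.9559 bits

Cross-entropy: H(P,Q) = -Σ p(x) log q(x)

Alternatively: H(P,Q) = H(P) + D_KL(P||Q)
H(P) = 1.8776 bits
D_KL(P||Q) = 0.0783 bits

H(P,Q) = 1.8776 + 0.0783 = 1.9559 bits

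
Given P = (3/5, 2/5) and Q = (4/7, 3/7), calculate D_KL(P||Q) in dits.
0.0007 dits

KL divergence: D_KL(P||Q) = Σ p(x) log(p(x)/q(x))

Computing term by term:
  x=0: 3/5 × log_10[(3/5)/(4/7)] = 3/5 × 0.0212 = 0.0127
  x=1: 2/5 × log_10[(2/5)/(3/7)] = 2/5 × -0.0300 = -0.0120

D_KL(P||Q) = 0.0007 dits

Note: KL divergence is always non-negative and equals 0 iff P = Q.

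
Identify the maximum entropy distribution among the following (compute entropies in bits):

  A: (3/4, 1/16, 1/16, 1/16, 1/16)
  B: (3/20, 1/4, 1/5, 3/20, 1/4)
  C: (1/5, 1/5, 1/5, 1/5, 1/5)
C

For a discrete distribution over n outcomes, entropy is maximized by the uniform distribution.

Computing entropies:
H(A) = 1.3113 bits
H(B) = 2.2855 bits
H(C) = 2.3219 bits

The uniform distribution (where all probabilities equal 1/5) achieves the maximum entropy of log_2(5) = 2.3219 bits.

Distribution C has the highest entropy.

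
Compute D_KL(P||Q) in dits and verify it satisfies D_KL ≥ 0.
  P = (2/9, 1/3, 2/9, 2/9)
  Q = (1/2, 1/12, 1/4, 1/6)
0.1388 dits

KL divergence satisfies the Gibbs inequality: D_KL(P||Q) ≥ 0 for all distributions P, Q.

D_KL(P||Q) = Σ p(x) log(p(x)/q(x))
Term by term:
  x=0: 2/9 × log_10[(2/9)/(1/2)] = -0.0783
  x=1: 1/3 × log_10[(1/3)/(1/12)] = 0.2007
  x=2: 2/9 × log_10[(2/9)/(1/4)] = -0.0114
  x=3: 2/9 × log_10[(2/9)/(1/6)] = 0.0278
D_KL(P||Q) = 0.1388 dits

D_KL(P||Q) = 0.1388 ≥ 0 ✓

This non-negativity is a fundamental property: relative entropy cannot be negative because it measures how different Q is from P.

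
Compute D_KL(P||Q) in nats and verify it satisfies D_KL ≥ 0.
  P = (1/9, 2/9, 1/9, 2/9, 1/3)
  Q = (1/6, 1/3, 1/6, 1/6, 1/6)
0.1148 nats

KL divergence satisfies the Gibbs inequality: D_KL(P||Q) ≥ 0 for all distributions P, Q.

D_KL(P||Q) = Σ p(x) log(p(x)/q(x))
Term by term:
  x=0: 1/9 × log_e[(1/9)/(1/6)] = -0.0451
  x=1: 2/9 × log_e[(2/9)/(1/3)] = -0.0901
  x=2: 1/9 × log_e[(1/9)/(1/6)] = -0.0451
  x=3: 2/9 × log_e[(2/9)/(1/6)] = 0.0639
  x=4: 1/3 × log_e[(1/3)/(1/6)] = 0.2310
D_KL(P||Q) = 0.1148 nats

D_KL(P||Q) = 0.1148 ≥ 0 ✓

This non-negativity is a fundamental property: relative entropy cannot be negative because it measures how different Q is from P.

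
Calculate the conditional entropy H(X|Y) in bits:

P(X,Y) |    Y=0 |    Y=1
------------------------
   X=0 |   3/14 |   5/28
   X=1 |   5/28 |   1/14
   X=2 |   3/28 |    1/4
1.4811 bits

Using the chain rule: H(X|Y) = H(X,Y) - H(Y)

First, compute H(X,Y) = 2.4811 bits

Marginal P(Y) = (1/2, 1/2)
H(Y) = 1.0000 bits

H(X|Y) = H(X,Y) - H(Y) = 2.4811 - 1.0000 = 1.4811 bits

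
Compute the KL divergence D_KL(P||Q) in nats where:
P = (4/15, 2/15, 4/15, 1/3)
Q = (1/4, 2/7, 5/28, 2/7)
0.0739 nats

KL divergence: D_KL(P||Q) = Σ p(x) log(p(x)/q(x))

Computing term by term:
  x=0: 4/15 × log_e[(4/15)/(1/4)] = 4/15 × 0.0645 = 0.0172
  x=1: 2/15 × log_e[(2/15)/(2/7)] = 2/15 × -0.7621 = -0.1016
  x=2: 4/15 × log_e[(4/15)/(5/28)] = 4/15 × 0.4010 = 0.1069
  x=3: 1/3 × log_e[(1/3)/(2/7)] = 1/3 × 0.1542 = 0.0514

D_KL(P||Q) = 0.0739 nats

Note: KL divergence is always non-negative and equals 0 iff P = Q.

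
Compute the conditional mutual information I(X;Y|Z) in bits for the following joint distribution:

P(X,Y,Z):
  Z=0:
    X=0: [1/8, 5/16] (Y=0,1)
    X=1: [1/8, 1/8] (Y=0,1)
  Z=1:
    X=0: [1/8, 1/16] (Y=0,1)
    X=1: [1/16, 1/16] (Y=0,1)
0.0288 bits

Conditional mutual information: I(X;Y|Z) = H(X|Z) + H(Y|Z) - H(X,Y|Z)

H(Z) = 0.8960
H(X,Z) = 1.8496 → H(X|Z) = 0.9536
H(Y,Z) = 1.8496 → H(Y|Z) = 0.9536
H(X,Y,Z) = 2.7744 → H(X,Y|Z) = 1.8784

I(X;Y|Z) = 0.9536 + 0.9536 - 1.8784 = 0.0288 bits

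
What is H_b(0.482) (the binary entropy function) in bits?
0.9991 bits

The binary entropy function is:
H(p) = -p log(p) - (1-p) log(1-p)

H(0.482) = -0.482 × log_2(0.482) - 0.518 × log_2(0.518)
H(0.482) = 0.9991 bits

Note: Binary entropy is maximized at p=0.5 (H=1 bit) and minimized at p=0 or p=1 (H=0).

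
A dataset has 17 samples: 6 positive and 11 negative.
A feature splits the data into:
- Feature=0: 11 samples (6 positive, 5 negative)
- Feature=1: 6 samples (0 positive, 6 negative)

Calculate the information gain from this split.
0.2935 bits

Information Gain = H(Y) - H(Y|Feature)

Before split:
P(positive) = 6/17 = 0.3529
H(Y) = 0.9367 bits

After split:
Feature=0: H = 0.9940 bits (weight = 11/17)
Feature=1: H = 0.0000 bits (weight = 6/17)
H(Y|Feature) = (11/17)×0.9940 + (6/17)×0.0000 = 0.6432 bits

Information Gain = 0.9367 - 0.6432 = 0.2935 bits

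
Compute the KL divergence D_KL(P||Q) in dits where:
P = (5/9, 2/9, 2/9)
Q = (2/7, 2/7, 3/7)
0.0728 dits

KL divergence: D_KL(P||Q) = Σ p(x) log(p(x)/q(x))

Computing term by term:
  x=0: 5/9 × log_10[(5/9)/(2/7)] = 5/9 × 0.2888 = 0.1604
  x=1: 2/9 × log_10[(2/9)/(2/7)] = 2/9 × -0.1091 = -0.0243
  x=2: 2/9 × log_10[(2/9)/(3/7)] = 2/9 × -0.2852 = -0.0634

D_KL(P||Q) = 0.0728 dits

Note: KL divergence is always non-negative and equals 0 iff P = Q.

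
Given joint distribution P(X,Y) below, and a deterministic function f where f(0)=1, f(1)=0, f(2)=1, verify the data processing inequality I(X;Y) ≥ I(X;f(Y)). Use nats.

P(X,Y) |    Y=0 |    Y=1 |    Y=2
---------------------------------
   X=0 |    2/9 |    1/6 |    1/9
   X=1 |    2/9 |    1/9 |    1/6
I(X;Y) = 0.0112, I(X;f(Y)) = 0.0077, inequality holds: 0.0112 ≥ 0.0077

Data Processing Inequality: For any Markov chain X → Y → Z, we have I(X;Y) ≥ I(X;Z).

Here Z = f(Y) is a deterministic function of Y, forming X → Y → Z.

Original I(X;Y) = 0.0112 nats

After applying f:
P(X,Z) where Z=f(Y):
- P(X,Z=0) = P(X,Y=1)
- P(X,Z=1) = P(X,Y=0) + P(X,Y=2)

I(X;Z) = I(X;f(Y)) = 0.0077 nats

Verification: 0.0112 ≥ 0.0077 ✓

Information cannot be created by processing; the function f can only lose information about X.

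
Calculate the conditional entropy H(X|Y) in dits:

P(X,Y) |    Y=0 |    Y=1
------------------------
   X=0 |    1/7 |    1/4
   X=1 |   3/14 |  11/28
0.2910 dits

Using the chain rule: H(X|Y) = H(X,Y) - H(Y)

First, compute H(X,Y) = 0.5740 dits

Marginal P(Y) = (5/14, 9/14)
H(Y) = 0.2831 dits

H(X|Y) = H(X,Y) - H(Y) = 0.5740 - 0.2831 = 0.2910 dits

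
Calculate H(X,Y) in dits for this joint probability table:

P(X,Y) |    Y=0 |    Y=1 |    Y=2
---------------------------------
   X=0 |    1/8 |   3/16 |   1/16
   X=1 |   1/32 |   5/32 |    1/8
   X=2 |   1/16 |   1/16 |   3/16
0.8972 dits

Joint entropy is H(X,Y) = -Σ_{x,y} p(x,y) log p(x,y).

Summing over all non-zero entries:
H(X,Y) = -[1/8·log_10(1/8) + 3/16·log_10(3/16) + 1/16·log_10(1/16) + 1/32·log_10(1/32) + 5/32·log_10(5/32) + 1/8·log_10(1/8) + 1/16·log_10(1/16) + 1/16·log_10(1/16) + 3/16·log_10(3/16)]
H(X,Y) = 0.8972 dits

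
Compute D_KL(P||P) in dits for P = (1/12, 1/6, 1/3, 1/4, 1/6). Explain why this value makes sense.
0.0000 dits

KL divergence satisfies the Gibbs inequality: D_KL(P||Q) ≥ 0 for all distributions P, Q.

D_KL(P||Q) = Σ p(x) log(p(x)/q(x))
Each term is p(x) × log_10(p(x)/p(x)) = p(x) × log_10(1) = 0, so the sum is 0.
D_KL(P||Q) = 0.0000 dits

When P = Q, the KL divergence is exactly 0, as there is no 'divergence' between identical distributions.

This non-negativity is a fundamental property: relative entropy cannot be negative because it measures how different Q is from P.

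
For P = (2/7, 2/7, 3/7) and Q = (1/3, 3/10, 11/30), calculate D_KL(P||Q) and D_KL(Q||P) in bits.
D_KL(P||Q) = 0.0128, D_KL(Q||P) = 0.0127

KL divergence is not symmetric: D_KL(P||Q) ≠ D_KL(Q||P) in general.

D_KL(P||Q) = 0.0128 bits
D_KL(Q||P) = 0.0127 bits

No, they are not equal!

This asymmetry is why KL divergence is not a true distance metric.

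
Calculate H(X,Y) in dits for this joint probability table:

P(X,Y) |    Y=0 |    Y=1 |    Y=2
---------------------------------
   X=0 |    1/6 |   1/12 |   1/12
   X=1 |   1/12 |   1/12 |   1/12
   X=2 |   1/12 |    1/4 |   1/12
0.9097 dits

Joint entropy is H(X,Y) = -Σ_{x,y} p(x,y) log p(x,y).

Summing over all non-zero entries:
H(X,Y) = -[1/6·log_10(1/6) + 1/12·log_10(1/12) + 1/12·log_10(1/12) + 1/12·log_10(1/12) + 1/12·log_10(1/12) + 1/12·log_10(1/12) + 1/12·log_10(1/12) + 1/4·log_10(1/4) + 1/12·log_10(1/12)]
H(X,Y) = 0.9097 dits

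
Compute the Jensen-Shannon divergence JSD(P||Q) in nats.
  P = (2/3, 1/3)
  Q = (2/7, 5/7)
0.0746 nats

Jensen-Shannon divergence is:
JSD(P||Q) = 0.5 × D_KL(P||M) + 0.5 × D_KL(Q||M)
where M = 0.5 × (P + Q) is the mixture distribution.

M = 0.5 × (2/3, 1/3) + 0.5 × (2/7, 5/7) = (10/21, 11/21)

D_KL(P||M) = 0.0737 nats
D_KL(Q||M) = 0.0756 nats

JSD(P||Q) = 0.5 × 0.0737 + 0.5 × 0.0756 = 0.0746 nats

Unlike KL divergence, JSD is symmetric and bounded: 0 ≤ JSD ≤ log(2).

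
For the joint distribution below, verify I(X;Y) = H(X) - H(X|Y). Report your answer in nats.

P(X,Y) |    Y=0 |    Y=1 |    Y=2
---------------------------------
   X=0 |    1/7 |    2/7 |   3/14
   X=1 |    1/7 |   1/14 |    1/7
I(X;Y) = 0.0346 nats

Mutual information has multiple equivalent forms:
- I(X;Y) = H(X) - H(X|Y)
- I(X;Y) = H(Y) - H(Y|X)
- I(X;Y) = H(X) + H(Y) - H(X,Y)

Computing all quantities:
H(X) = 0.6518, H(Y) = 1.0934, H(X,Y) = 1.7105
H(X|Y) = 0.6171, H(Y|X) = 1.0587

Verification:
H(X) - H(X|Y) = 0.6518 - 0.6171 = 0.0346
H(Y) - H(Y|X) = 1.0934 - 1.0587 = 0.0346
H(X) + H(Y) - H(X,Y) = 0.6518 + 1.0934 - 1.7105 = 0.0346

All forms give I(X;Y) = 0.0346 nats. ✓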